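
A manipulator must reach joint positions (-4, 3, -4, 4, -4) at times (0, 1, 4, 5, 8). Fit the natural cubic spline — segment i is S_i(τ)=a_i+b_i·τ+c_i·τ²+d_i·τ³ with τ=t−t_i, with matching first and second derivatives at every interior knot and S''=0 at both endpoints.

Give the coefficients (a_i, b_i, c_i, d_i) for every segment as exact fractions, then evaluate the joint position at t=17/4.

Δ: Δ0=7, Δ1=-7/3, Δ2=8, Δ3=-8/3
row 1: diag=8, rhs=-56; c'=3/8, d'=-7
row 2: denom=8−3·3/8=55/8; d'=(62−3·-7)/(55/8)=664/55
row 3: denom=8−1·8/55=432/55; d'=(-64−1·664/55)/(432/55)=-523/54
back: M3=-523/54
back: M2=664/55−8/55·-523/54=364/27
back: M1=-7−3/8·364/27=-217/18
M: M0=0, M1=-217/18, M2=364/27, M3=-523/54, M4=0
seg 0: a=-4, c=M0/2=0, d=(M1−M0)/(6·1)=-217/108, b=Δ0−h0·(2M0+M1)/6=973/108
seg 1: a=3, c=M1/2=-217/36, d=(M2−M1)/(6·3)=1379/972, b=Δ1−h1·(2M1+M2)/6=161/54
seg 2: a=-4, c=M2/2=182/27, d=(M3−M2)/(6·1)=-139/36, b=Δ2−h2·(2M2+M3)/6=553/108
seg 3: a=4, c=M3/2=-523/108, d=(M4−M3)/(6·3)=523/972, b=Δ3−h3·(2M3+M4)/6=379/54
t_q=17/4 → seg 2, τ=1/4; S=-4+553/108·τ+182/27·τ²+-139/36·τ³=-5435/2304

  seg 0: a=-4 b=973/108 c=0 d=-217/108
  seg 1: a=3 b=161/54 c=-217/36 d=1379/972
  seg 2: a=-4 b=553/108 c=182/27 d=-139/36
  seg 3: a=4 b=379/54 c=-523/108 d=523/972
S(17/4) = -5435/2304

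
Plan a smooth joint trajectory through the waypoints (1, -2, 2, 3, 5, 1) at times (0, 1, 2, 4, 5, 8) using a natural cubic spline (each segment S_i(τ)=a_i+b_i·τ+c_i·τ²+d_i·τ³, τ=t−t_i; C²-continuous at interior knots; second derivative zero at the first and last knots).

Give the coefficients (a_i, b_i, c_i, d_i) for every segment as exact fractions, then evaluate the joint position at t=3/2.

  seg 0: a=1 b=-28825/5718 c=0 d=11671/5718
  seg 1: a=-2 b=3094/2859 c=11671/1906 d=-18329/5718
  seg 2: a=2 b=21227/5718 c=-3329/953 d=5395/5718
  seg 3: a=3 b=6071/5718 c=2066/953 d=-7031/5718
  seg 4: a=5 b=4885/2859 c=-2899/1906 d=2899/17154
S(3/2) = -5013/15248

Δ: Δ0=-3, Δ1=4, Δ2=1/2, Δ3=2, Δ4=-4/3
row 1: diag=4, rhs=42; c'=1/4, d'=21/2
row 2: denom=6−1·1/4=23/4; d'=(-21−1·21/2)/(23/4)=-126/23
row 3: denom=6−2·8/23=122/23; d'=(9−2·-126/23)/(122/23)=459/122
row 4: denom=8−1·23/122=953/122; d'=(-20−1·459/122)/(953/122)=-2899/953
back: M4=-2899/953
back: M3=459/122−23/122·-2899/953=4132/953
back: M2=-126/23−8/23·4132/953=-6658/953
back: M1=21/2−1/4·-6658/953=11671/953
M: M0=0, M1=11671/953, M2=-6658/953, M3=4132/953, M4=-2899/953, M5=0
seg 0: a=1, c=M0/2=0, d=(M1−M0)/(6·1)=11671/5718, b=Δ0−h0·(2M0+M1)/6=-28825/5718
seg 1: a=-2, c=M1/2=11671/1906, d=(M2−M1)/(6·1)=-18329/5718, b=Δ1−h1·(2M1+M2)/6=3094/2859
seg 2: a=2, c=M2/2=-3329/953, d=(M3−M2)/(6·2)=5395/5718, b=Δ2−h2·(2M2+M3)/6=21227/5718
seg 3: a=3, c=M3/2=2066/953, d=(M4−M3)/(6·1)=-7031/5718, b=Δ3−h3·(2M3+M4)/6=6071/5718
seg 4: a=5, c=M4/2=-2899/1906, d=(M5−M4)/(6·3)=2899/17154, b=Δ4−h4·(2M4+M5)/6=4885/2859
t_q=3/2 → seg 1, τ=1/2; S=-2+3094/2859·τ+11671/1906·τ²+-18329/5718·τ³=-5013/15248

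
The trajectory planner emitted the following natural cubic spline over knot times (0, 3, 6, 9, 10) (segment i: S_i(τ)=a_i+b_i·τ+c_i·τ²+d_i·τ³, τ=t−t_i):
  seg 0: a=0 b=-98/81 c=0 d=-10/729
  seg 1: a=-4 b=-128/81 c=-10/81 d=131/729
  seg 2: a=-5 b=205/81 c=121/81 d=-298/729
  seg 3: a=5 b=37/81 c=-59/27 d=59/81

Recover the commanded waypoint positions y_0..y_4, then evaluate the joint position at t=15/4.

y_0 = S_0(0) = a_0 = 0
y_1 = S_1(0) = a_1 = -4
y_2 = S_2(0) = a_2 = -5
y_3 = S_3(0) = a_3 = 5
y_4 = S_3(1) = 4
t_q=15/4 is in segment 1 (τ=3/4); S_1(τ)=-2983/576

y_0=0 y_1=-4 y_2=-5 y_3=5 y_4=4
S(15/4) = -2983/576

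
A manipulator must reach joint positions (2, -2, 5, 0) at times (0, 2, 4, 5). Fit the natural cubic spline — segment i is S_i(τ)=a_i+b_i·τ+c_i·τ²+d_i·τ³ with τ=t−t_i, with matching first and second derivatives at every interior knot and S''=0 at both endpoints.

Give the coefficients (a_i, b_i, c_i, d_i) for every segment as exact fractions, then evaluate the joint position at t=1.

Δ: Δ0=-2, Δ1=7/2, Δ2=-5
row 1: diag=8, rhs=33; c'=1/4, d'=33/8
row 2: denom=6−2·1/4=11/2; d'=(-51−2·33/8)/(11/2)=-237/22
back: M2=-237/22
back: M1=33/8−1/4·-237/22=75/11
M: M0=0, M1=75/11, M2=-237/22, M3=0
seg 0: a=2, c=M0/2=0, d=(M1−M0)/(6·2)=25/44, b=Δ0−h0·(2M0+M1)/6=-47/11
seg 1: a=-2, c=M1/2=75/22, d=(M2−M1)/(6·2)=-129/88, b=Δ1−h1·(2M1+M2)/6=28/11
seg 2: a=5, c=M2/2=-237/44, d=(M3−M2)/(6·1)=79/44, b=Δ2−h2·(2M2+M3)/6=-31/22
t_q=1 → seg 0, τ=1; S=2+-47/11·τ+0·τ²+25/44·τ³=-75/44

  seg 0: a=2 b=-47/11 c=0 d=25/44
  seg 1: a=-2 b=28/11 c=75/22 d=-129/88
  seg 2: a=5 b=-31/22 c=-237/44 d=79/44
S(1) = -75/44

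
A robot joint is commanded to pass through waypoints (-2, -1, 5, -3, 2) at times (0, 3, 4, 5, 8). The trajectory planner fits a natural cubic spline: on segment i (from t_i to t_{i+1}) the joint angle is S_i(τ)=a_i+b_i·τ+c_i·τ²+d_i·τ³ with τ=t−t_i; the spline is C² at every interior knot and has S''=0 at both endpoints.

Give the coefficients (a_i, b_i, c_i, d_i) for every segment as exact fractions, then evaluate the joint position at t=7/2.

  seg 0: a=-2 b=-203/60 c=0 d=223/540
  seg 1: a=-1 b=233/30 c=223/60 d=-329/60
  seg 2: a=5 b=-5/4 c=-191/15 d=359/60
  seg 3: a=-3 b=-263/30 c=313/60 d=-313/540
S(7/2) = 1501/480

Δ: Δ0=1/3, Δ1=6, Δ2=-8, Δ3=5/3
row 1: diag=8, rhs=34; c'=1/8, d'=17/4
row 2: denom=4−1·1/8=31/8; d'=(-84−1·17/4)/(31/8)=-706/31
row 3: denom=8−1·8/31=240/31; d'=(58−1·-706/31)/(240/31)=313/30
back: M3=313/30
back: M2=-706/31−8/31·313/30=-382/15
back: M1=17/4−1/8·-382/15=223/30
M: M0=0, M1=223/30, M2=-382/15, M3=313/30, M4=0
seg 0: a=-2, c=M0/2=0, d=(M1−M0)/(6·3)=223/540, b=Δ0−h0·(2M0+M1)/6=-203/60
seg 1: a=-1, c=M1/2=223/60, d=(M2−M1)/(6·1)=-329/60, b=Δ1−h1·(2M1+M2)/6=233/30
seg 2: a=5, c=M2/2=-191/15, d=(M3−M2)/(6·1)=359/60, b=Δ2−h2·(2M2+M3)/6=-5/4
seg 3: a=-3, c=M3/2=313/60, d=(M4−M3)/(6·3)=-313/540, b=Δ3−h3·(2M3+M4)/6=-263/30
t_q=7/2 → seg 1, τ=1/2; S=-1+233/30·τ+223/60·τ²+-329/60·τ³=1501/480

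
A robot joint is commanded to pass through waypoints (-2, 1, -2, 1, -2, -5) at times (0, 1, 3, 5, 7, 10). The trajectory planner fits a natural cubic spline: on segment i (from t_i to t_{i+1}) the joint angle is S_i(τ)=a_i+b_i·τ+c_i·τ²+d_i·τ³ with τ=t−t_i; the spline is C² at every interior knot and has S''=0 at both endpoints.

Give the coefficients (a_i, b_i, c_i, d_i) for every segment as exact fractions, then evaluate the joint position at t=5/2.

Δ: Δ0=3, Δ1=-3/2, Δ2=3/2, Δ3=-3/2, Δ4=-1
row 1: diag=6, rhs=-27; c'=1/3, d'=-9/2
row 2: denom=8−2·1/3=22/3; d'=(18−2·-9/2)/(22/3)=81/22
row 3: denom=8−2·3/11=82/11; d'=(-18−2·81/22)/(82/11)=-279/82
row 4: denom=10−2·11/41=388/41; d'=(3−2·-279/82)/(388/41)=201/194
back: M4=201/194
back: M3=-279/82−11/41·201/194=-357/97
back: M2=81/22−3/11·-357/97=909/194
back: M1=-9/2−1/3·909/194=-588/97
M: M0=0, M1=-588/97, M2=909/194, M3=-357/97, M4=201/194, M5=0
seg 0: a=-2, c=M0/2=0, d=(M1−M0)/(6·1)=-98/97, b=Δ0−h0·(2M0+M1)/6=389/97
seg 1: a=1, c=M1/2=-294/97, d=(M2−M1)/(6·2)=695/776, b=Δ1−h1·(2M1+M2)/6=95/97
seg 2: a=-2, c=M2/2=909/388, d=(M3−M2)/(6·2)=-541/776, b=Δ2−h2·(2M2+M3)/6=-77/194
seg 3: a=1, c=M3/2=-357/194, d=(M4−M3)/(6·2)=305/776, b=Δ3−h3·(2M3+M4)/6=59/97
seg 4: a=-2, c=M4/2=201/388, d=(M5−M4)/(6·3)=-67/1164, b=Δ4−h4·(2M4+M5)/6=-395/194
t_q=5/2 → seg 1, τ=3/2; S=1+95/97·τ+-294/97·τ²+695/776·τ³=-8243/6208

  seg 0: a=-2 b=389/97 c=0 d=-98/97
  seg 1: a=1 b=95/97 c=-294/97 d=695/776
  seg 2: a=-2 b=-77/194 c=909/388 d=-541/776
  seg 3: a=1 b=59/97 c=-357/194 d=305/776
  seg 4: a=-2 b=-395/194 c=201/388 d=-67/1164
S(5/2) = -8243/6208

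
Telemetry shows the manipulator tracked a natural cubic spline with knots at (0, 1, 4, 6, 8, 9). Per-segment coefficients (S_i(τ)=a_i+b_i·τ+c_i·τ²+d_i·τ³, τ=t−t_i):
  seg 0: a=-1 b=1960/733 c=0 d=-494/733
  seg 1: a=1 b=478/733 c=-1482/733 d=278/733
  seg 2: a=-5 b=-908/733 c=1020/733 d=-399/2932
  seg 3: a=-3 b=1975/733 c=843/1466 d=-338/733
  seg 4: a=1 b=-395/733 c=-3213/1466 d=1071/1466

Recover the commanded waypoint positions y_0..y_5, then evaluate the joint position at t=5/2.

y_0 = S_0(0) = a_0 = -1
y_1 = S_1(0) = a_1 = 1
y_2 = S_2(0) = a_2 = -5
y_3 = S_3(0) = a_3 = -3
y_4 = S_4(0) = a_4 = 1
y_5 = S_4(1) = -1
t_q=5/2 is in segment 1 (τ=3/2); S_1(τ)=-3785/2932

y_0=-1 y_1=1 y_2=-5 y_3=-3 y_4=1 y_5=-1
S(5/2) = -3785/2932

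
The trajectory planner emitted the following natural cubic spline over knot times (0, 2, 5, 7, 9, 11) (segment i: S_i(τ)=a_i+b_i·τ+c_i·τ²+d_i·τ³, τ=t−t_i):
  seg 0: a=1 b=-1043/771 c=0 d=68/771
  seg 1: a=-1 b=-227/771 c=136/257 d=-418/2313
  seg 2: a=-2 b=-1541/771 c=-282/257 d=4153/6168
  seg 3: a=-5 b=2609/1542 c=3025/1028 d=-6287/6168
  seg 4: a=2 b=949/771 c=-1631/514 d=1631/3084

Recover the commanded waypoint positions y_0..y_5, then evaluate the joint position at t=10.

y_0=1 y_1=-1 y_2=-2 y_3=-5 y_4=2 y_5=-4
S(10) = 603/1028

y_0 = S_0(0) = a_0 = 1
y_1 = S_1(0) = a_1 = -1
y_2 = S_2(0) = a_2 = -2
y_3 = S_3(0) = a_3 = -5
y_4 = S_4(0) = a_4 = 2
y_5 = S_4(2) = -4
t_q=10 is in segment 4 (τ=1); S_4(τ)=603/1028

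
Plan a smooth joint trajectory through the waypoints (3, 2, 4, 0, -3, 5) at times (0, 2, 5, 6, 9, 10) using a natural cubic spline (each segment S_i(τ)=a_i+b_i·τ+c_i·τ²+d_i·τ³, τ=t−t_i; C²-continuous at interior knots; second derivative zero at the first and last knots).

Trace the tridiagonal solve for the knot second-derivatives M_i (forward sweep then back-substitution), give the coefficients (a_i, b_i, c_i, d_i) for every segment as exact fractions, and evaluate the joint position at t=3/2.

  seg 0: a=3 b=-1777/1530 c=0 d=253/1530
  seg 1: a=2 b=1259/1530 c=253/255 d=-4793/13770
  seg 2: a=4 b=-118/45 c=-655/306 d=389/510
  seg 3: a=0 b=-7061/1530 c=113/765 d=4853/13770
  seg 4: a=-3 b=4427/765 c=1693/510 d=-1693/1530
S(3/2) = 7409/4080

Δ: Δ0=-1/2, Δ1=2/3, Δ2=-4, Δ3=-1, Δ4=8
row 1: diag=10, rhs=7; c'=3/10, d'=7/10
row 2: denom=8−3·3/10=71/10; d'=(-28−3·7/10)/(71/10)=-301/71
row 3: denom=8−1·10/71=558/71; d'=(18−1·-301/71)/(558/71)=1579/558
row 4: denom=8−3·71/186=425/62; d'=(54−3·1579/558)/(425/62)=1693/255
back: M4=1693/255
back: M3=1579/558−71/186·1693/255=226/765
back: M2=-301/71−10/71·226/765=-655/153
back: M1=7/10−3/10·-655/153=506/255
M: M0=0, M1=506/255, M2=-655/153, M3=226/765, M4=1693/255, M5=0
seg 0: a=3, c=M0/2=0, d=(M1−M0)/(6·2)=253/1530, b=Δ0−h0·(2M0+M1)/6=-1777/1530
seg 1: a=2, c=M1/2=253/255, d=(M2−M1)/(6·3)=-4793/13770, b=Δ1−h1·(2M1+M2)/6=1259/1530
seg 2: a=4, c=M2/2=-655/306, d=(M3−M2)/(6·1)=389/510, b=Δ2−h2·(2M2+M3)/6=-118/45
seg 3: a=0, c=M3/2=113/765, d=(M4−M3)/(6·3)=4853/13770, b=Δ3−h3·(2M3+M4)/6=-7061/1530
seg 4: a=-3, c=M4/2=1693/510, d=(M5−M4)/(6·1)=-1693/1530, b=Δ4−h4·(2M4+M5)/6=4427/765
t_q=3/2 → seg 0, τ=3/2; S=3+-1777/1530·τ+0·τ²+253/1530·τ³=7409/4080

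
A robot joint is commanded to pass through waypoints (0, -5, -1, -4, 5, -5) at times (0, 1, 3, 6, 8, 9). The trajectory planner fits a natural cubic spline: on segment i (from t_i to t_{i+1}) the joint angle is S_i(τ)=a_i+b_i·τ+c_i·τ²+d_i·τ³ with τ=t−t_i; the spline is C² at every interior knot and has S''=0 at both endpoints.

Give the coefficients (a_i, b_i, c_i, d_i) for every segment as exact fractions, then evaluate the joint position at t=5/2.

  seg 0: a=0 b=-9155/1406 c=0 d=2125/1406
  seg 1: a=-5 b=-1390/703 c=6375/1406 d=-3579/2812
  seg 2: a=-1 b=623/703 c=-2181/703 d=47/57
  seg 3: a=-4 b=3188/703 c=3036/703 d=-12193/5624
  seg 4: a=5 b=-5915/1406 c=-24435/2812 d=8145/2812
S(5/2) = -46333/22496

Δ: Δ0=-5, Δ1=2, Δ2=-1, Δ3=9/2, Δ4=-10
row 1: diag=6, rhs=42; c'=1/3, d'=7
row 2: denom=10−2·1/3=28/3; d'=(-18−2·7)/(28/3)=-24/7
row 3: denom=10−3·9/28=253/28; d'=(33−3·-24/7)/(253/28)=1212/253
row 4: denom=6−2·56/253=1406/253; d'=(-87−2·1212/253)/(1406/253)=-24435/1406
back: M4=-24435/1406
back: M3=1212/253−56/253·-24435/1406=6072/703
back: M2=-24/7−9/28·6072/703=-4362/703
back: M1=7−1/3·-4362/703=6375/703
M: M0=0, M1=6375/703, M2=-4362/703, M3=6072/703, M4=-24435/1406, M5=0
seg 0: a=0, c=M0/2=0, d=(M1−M0)/(6·1)=2125/1406, b=Δ0−h0·(2M0+M1)/6=-9155/1406
seg 1: a=-5, c=M1/2=6375/1406, d=(M2−M1)/(6·2)=-3579/2812, b=Δ1−h1·(2M1+M2)/6=-1390/703
seg 2: a=-1, c=M2/2=-2181/703, d=(M3−M2)/(6·3)=47/57, b=Δ2−h2·(2M2+M3)/6=623/703
seg 3: a=-4, c=M3/2=3036/703, d=(M4−M3)/(6·2)=-12193/5624, b=Δ3−h3·(2M3+M4)/6=3188/703
seg 4: a=5, c=M4/2=-24435/2812, d=(M5−M4)/(6·1)=8145/2812, b=Δ4−h4·(2M4+M5)/6=-5915/1406
t_q=5/2 → seg 1, τ=3/2; S=-5+-1390/703·τ+6375/1406·τ²+-3579/2812·τ³=-46333/22496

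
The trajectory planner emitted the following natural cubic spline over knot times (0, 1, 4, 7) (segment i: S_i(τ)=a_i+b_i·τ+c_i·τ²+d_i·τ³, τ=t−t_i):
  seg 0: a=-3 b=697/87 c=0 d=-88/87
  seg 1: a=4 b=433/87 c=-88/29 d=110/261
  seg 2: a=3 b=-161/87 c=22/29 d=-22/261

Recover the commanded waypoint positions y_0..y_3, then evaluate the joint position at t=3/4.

y_0=-3 y_1=4 y_2=3 y_3=2
S(3/4) = 599/232

y_0 = S_0(0) = a_0 = -3
y_1 = S_1(0) = a_1 = 4
y_2 = S_2(0) = a_2 = 3
y_3 = S_2(3) = 2
t_q=3/4 is in segment 0 (τ=3/4); S_0(τ)=599/232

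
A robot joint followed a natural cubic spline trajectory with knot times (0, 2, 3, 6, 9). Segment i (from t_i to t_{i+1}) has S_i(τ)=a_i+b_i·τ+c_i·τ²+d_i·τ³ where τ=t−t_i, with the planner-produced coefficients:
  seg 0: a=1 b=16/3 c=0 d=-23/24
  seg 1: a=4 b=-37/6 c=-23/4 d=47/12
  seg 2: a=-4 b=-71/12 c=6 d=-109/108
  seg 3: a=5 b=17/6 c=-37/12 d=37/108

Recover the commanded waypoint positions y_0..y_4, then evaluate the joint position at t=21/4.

y_0 = S_0(0) = a_0 = 1
y_1 = S_1(0) = a_1 = 4
y_2 = S_2(0) = a_2 = -4
y_3 = S_3(0) = a_3 = 5
y_4 = S_3(3) = -5
t_q=21/4 is in segment 2 (τ=9/4); S_2(τ)=401/256

y_0=1 y_1=4 y_2=-4 y_3=5 y_4=-5
S(21/4) = 401/256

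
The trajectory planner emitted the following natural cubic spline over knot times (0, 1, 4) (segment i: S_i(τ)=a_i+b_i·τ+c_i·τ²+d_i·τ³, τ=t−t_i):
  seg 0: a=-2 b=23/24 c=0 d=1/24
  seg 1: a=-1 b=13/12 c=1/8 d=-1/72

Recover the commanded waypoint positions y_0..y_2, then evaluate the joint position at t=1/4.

y_0=-2 y_1=-1 y_2=3
S(1/4) = -901/512

y_0 = S_0(0) = a_0 = -2
y_1 = S_1(0) = a_1 = -1
y_2 = S_1(3) = 3
t_q=1/4 is in segment 0 (τ=1/4); S_0(τ)=-901/512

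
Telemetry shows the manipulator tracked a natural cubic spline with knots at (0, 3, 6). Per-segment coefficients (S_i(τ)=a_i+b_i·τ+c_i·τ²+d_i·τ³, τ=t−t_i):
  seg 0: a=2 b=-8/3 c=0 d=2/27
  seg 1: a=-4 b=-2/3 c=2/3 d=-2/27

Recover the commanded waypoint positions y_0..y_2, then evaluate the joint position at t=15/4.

y_0 = S_0(0) = a_0 = 2
y_1 = S_1(0) = a_1 = -4
y_2 = S_1(3) = -2
t_q=15/4 is in segment 1 (τ=3/4); S_1(τ)=-133/32

y_0=2 y_1=-4 y_2=-2
S(15/4) = -133/32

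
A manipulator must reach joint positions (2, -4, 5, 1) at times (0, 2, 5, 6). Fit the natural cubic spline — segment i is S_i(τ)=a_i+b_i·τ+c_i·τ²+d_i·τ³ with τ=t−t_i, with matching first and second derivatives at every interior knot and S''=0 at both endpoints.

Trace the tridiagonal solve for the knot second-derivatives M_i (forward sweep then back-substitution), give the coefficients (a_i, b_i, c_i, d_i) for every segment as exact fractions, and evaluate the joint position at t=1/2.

Δ: Δ0=-3, Δ1=3, Δ2=-4
row 1: diag=10, rhs=36; c'=3/10, d'=18/5
row 2: denom=8−3·3/10=71/10; d'=(-42−3·18/5)/(71/10)=-528/71
back: M2=-528/71
back: M1=18/5−3/10·-528/71=414/71
M: M0=0, M1=414/71, M2=-528/71, M3=0
seg 0: a=2, c=M0/2=0, d=(M1−M0)/(6·2)=69/142, b=Δ0−h0·(2M0+M1)/6=-351/71
seg 1: a=-4, c=M1/2=207/71, d=(M2−M1)/(6·3)=-157/213, b=Δ1−h1·(2M1+M2)/6=63/71
seg 2: a=5, c=M2/2=-264/71, d=(M3−M2)/(6·1)=88/71, b=Δ2−h2·(2M2+M3)/6=-108/71
t_q=1/2 → seg 0, τ=1/2; S=2+-351/71·τ+0·τ²+69/142·τ³=-467/1136

  seg 0: a=2 b=-351/71 c=0 d=69/142
  seg 1: a=-4 b=63/71 c=207/71 d=-157/213
  seg 2: a=5 b=-108/71 c=-264/71 d=88/71
S(1/2) = -467/1136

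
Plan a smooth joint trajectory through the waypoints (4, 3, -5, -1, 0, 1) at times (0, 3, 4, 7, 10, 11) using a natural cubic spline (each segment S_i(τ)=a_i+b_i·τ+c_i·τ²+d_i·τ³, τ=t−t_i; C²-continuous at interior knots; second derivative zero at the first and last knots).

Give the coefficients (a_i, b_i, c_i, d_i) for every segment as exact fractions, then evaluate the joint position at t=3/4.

Δ: Δ0=-1/3, Δ1=-8, Δ2=4/3, Δ3=1/3, Δ4=1
row 1: diag=8, rhs=-46; c'=1/8, d'=-23/4
row 2: denom=8−1·1/8=63/8; d'=(56−1·-23/4)/(63/8)=494/63
row 3: denom=12−3·8/21=76/7; d'=(-6−3·494/63)/(76/7)=-155/57
row 4: denom=8−3·21/76=545/76; d'=(4−3·-155/57)/(545/76)=924/545
back: M4=924/545
back: M3=-155/57−21/76·924/545=-5212/1635
back: M2=494/63−8/21·-5212/1635=14806/1635
back: M1=-23/4−1/8·14806/1635=-11252/1635
M: M0=0, M1=-11252/1635, M2=14806/1635, M3=-5212/1635, M4=924/545, M5=0
seg 0: a=4, c=M0/2=0, d=(M1−M0)/(6·3)=-5626/14715, b=Δ0−h0·(2M0+M1)/6=5081/1635
seg 1: a=3, c=M1/2=-5626/1635, d=(M2−M1)/(6·1)=4343/1635, b=Δ1−h1·(2M1+M2)/6=-11797/1635
seg 2: a=-5, c=M2/2=7403/1635, d=(M3−M2)/(6·3)=-10009/14715, b=Δ2−h2·(2M2+M3)/6=-668/109
seg 3: a=-1, c=M3/2=-2606/1635, d=(M4−M3)/(6·3)=3992/14715, b=Δ3−h3·(2M3+M4)/6=1457/545
seg 4: a=0, c=M4/2=462/545, d=(M5−M4)/(6·1)=-154/545, b=Δ4−h4·(2M4+M5)/6=237/545
t_q=3/4 → seg 0, τ=3/4; S=4+5081/1635·τ+0·τ²+-5626/14715·τ³=21519/3488

  seg 0: a=4 b=5081/1635 c=0 d=-5626/14715
  seg 1: a=3 b=-11797/1635 c=-5626/1635 d=4343/1635
  seg 2: a=-5 b=-668/109 c=7403/1635 d=-10009/14715
  seg 3: a=-1 b=1457/545 c=-2606/1635 d=3992/14715
  seg 4: a=0 b=237/545 c=462/545 d=-154/545
S(3/4) = 21519/3488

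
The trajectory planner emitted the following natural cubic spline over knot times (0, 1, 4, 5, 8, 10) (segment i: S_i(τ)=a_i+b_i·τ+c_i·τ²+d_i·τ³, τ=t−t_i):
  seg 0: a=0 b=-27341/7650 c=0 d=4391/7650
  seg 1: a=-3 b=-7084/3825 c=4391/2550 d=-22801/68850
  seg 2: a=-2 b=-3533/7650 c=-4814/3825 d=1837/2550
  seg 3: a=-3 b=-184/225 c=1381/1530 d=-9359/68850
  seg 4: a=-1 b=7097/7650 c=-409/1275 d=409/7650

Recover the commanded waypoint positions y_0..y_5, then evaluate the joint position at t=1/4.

y_0=0 y_1=-3 y_2=-2 y_3=-3 y_4=-1 y_5=0
S(1/4) = -28871/32640

y_0 = S_0(0) = a_0 = 0
y_1 = S_1(0) = a_1 = -3
y_2 = S_2(0) = a_2 = -2
y_3 = S_3(0) = a_3 = -3
y_4 = S_4(0) = a_4 = -1
y_5 = S_4(2) = 0
t_q=1/4 is in segment 0 (τ=1/4); S_0(τ)=-28871/32640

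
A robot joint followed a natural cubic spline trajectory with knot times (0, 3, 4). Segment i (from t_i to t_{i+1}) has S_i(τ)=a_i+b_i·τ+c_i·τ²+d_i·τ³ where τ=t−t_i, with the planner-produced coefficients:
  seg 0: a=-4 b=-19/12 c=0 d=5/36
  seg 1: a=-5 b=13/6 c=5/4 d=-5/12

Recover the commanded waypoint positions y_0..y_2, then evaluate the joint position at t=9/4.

y_0=-4 y_1=-5 y_2=-2
S(9/4) = -1531/256

y_0 = S_0(0) = a_0 = -4
y_1 = S_1(0) = a_1 = -5
y_2 = S_1(1) = -2
t_q=9/4 is in segment 0 (τ=9/4); S_0(τ)=-1531/256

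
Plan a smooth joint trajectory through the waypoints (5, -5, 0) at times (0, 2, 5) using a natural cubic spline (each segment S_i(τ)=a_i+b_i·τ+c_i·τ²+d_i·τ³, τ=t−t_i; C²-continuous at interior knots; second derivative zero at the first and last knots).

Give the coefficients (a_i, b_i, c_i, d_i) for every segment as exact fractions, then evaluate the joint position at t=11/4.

Δ: Δ0=-5, Δ1=5/3
row 1: diag=10, rhs=40; c'=3/10, d'=4
back: M1=4
M: M0=0, M1=4, M2=0
seg 0: a=5, c=M0/2=0, d=(M1−M0)/(6·2)=1/3, b=Δ0−h0·(2M0+M1)/6=-19/3
seg 1: a=-5, c=M1/2=2, d=(M2−M1)/(6·3)=-2/9, b=Δ1−h1·(2M1+M2)/6=-7/3
t_q=11/4 → seg 1, τ=3/4; S=-5+-7/3·τ+2·τ²+-2/9·τ³=-183/32

  seg 0: a=5 b=-19/3 c=0 d=1/3
  seg 1: a=-5 b=-7/3 c=2 d=-2/9
S(11/4) = -183/32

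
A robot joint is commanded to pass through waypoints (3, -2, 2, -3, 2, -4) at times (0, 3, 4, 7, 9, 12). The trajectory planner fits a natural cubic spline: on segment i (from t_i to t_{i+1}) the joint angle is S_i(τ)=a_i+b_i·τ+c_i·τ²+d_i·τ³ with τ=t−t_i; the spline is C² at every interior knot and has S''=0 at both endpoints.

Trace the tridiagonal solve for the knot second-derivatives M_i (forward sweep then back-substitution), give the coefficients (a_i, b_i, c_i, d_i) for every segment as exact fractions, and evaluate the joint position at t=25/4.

Δ: Δ0=-5/3, Δ1=4, Δ2=-5/3, Δ3=5/2, Δ4=-2
row 1: diag=8, rhs=34; c'=1/8, d'=17/4
row 2: denom=8−1·1/8=63/8; d'=(-34−1·17/4)/(63/8)=-34/7
row 3: denom=10−3·8/21=62/7; d'=(25−3·-34/7)/(62/7)=277/62
row 4: denom=10−2·7/31=296/31; d'=(-27−2·277/62)/(296/31)=-557/148
back: M4=-557/148
back: M3=277/62−7/31·-557/148=787/148
back: M2=-34/7−8/21·787/148=-764/111
back: M1=17/4−1/8·-764/111=2269/444
M: M0=0, M1=2269/444, M2=-764/111, M3=787/148, M4=-557/148, M5=0
seg 0: a=3, c=M0/2=0, d=(M1−M0)/(6·3)=2269/7992, b=Δ0−h0·(2M0+M1)/6=-3749/888
seg 1: a=-2, c=M1/2=2269/888, d=(M2−M1)/(6·1)=-1775/888, b=Δ1−h1·(2M1+M2)/6=1529/444
seg 2: a=2, c=M2/2=-382/111, d=(M3−M2)/(6·3)=5417/7992, b=Δ2−h2·(2M2+M3)/6=757/296
seg 3: a=-3, c=M3/2=787/296, d=(M4−M3)/(6·2)=-28/37, b=Δ3−h3·(2M3+M4)/6=31/148
seg 4: a=2, c=M4/2=-557/296, d=(M5−M4)/(6·3)=557/2664, b=Δ4−h4·(2M4+M5)/6=261/148
t_q=25/4 → seg 2, τ=9/4; S=2+757/296·τ+-382/111·τ²+5417/7992·τ³=-36893/18944

  seg 0: a=3 b=-3749/888 c=0 d=2269/7992
  seg 1: a=-2 b=1529/444 c=2269/888 d=-1775/888
  seg 2: a=2 b=757/296 c=-382/111 d=5417/7992
  seg 3: a=-3 b=31/148 c=787/296 d=-28/37
  seg 4: a=2 b=261/148 c=-557/296 d=557/2664
S(25/4) = -36893/18944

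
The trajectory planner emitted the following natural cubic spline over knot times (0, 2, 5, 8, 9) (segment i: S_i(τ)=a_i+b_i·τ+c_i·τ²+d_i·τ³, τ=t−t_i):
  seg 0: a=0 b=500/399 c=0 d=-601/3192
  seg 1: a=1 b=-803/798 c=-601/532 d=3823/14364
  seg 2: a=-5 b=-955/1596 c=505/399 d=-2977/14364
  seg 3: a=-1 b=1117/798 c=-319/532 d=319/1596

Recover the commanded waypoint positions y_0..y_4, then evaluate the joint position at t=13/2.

y_0=0 y_1=1 y_2=-5 y_3=-1 y_4=0
S(13/2) = -15957/4256

y_0 = S_0(0) = a_0 = 0
y_1 = S_1(0) = a_1 = 1
y_2 = S_2(0) = a_2 = -5
y_3 = S_3(0) = a_3 = -1
y_4 = S_3(1) = 0
t_q=13/2 is in segment 2 (τ=3/2); S_2(τ)=-15957/4256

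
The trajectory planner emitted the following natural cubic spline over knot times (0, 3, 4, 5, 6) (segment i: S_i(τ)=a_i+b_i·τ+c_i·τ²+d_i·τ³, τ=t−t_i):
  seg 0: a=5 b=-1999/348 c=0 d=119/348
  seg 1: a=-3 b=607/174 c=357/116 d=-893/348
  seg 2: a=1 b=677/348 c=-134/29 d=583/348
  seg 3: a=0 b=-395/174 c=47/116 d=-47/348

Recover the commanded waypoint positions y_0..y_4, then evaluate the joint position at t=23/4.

y_0=5 y_1=-3 y_2=1 y_3=0 y_4=-2
S(23/4) = -11371/7424

y_0 = S_0(0) = a_0 = 5
y_1 = S_1(0) = a_1 = -3
y_2 = S_2(0) = a_2 = 1
y_3 = S_3(0) = a_3 = 0
y_4 = S_3(1) = -2
t_q=23/4 is in segment 3 (τ=3/4); S_3(τ)=-11371/7424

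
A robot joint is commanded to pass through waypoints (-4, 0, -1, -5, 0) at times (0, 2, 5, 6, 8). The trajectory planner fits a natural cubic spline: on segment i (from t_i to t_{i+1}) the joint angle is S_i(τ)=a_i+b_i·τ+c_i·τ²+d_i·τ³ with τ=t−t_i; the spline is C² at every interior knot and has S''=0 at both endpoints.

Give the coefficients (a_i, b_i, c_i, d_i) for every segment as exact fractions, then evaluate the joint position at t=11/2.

Δ: Δ0=2, Δ1=-1/3, Δ2=-4, Δ3=5/2
row 1: diag=10, rhs=-14; c'=3/10, d'=-7/5
row 2: denom=8−3·3/10=71/10; d'=(-22−3·-7/5)/(71/10)=-178/71
row 3: denom=6−1·10/71=416/71; d'=(39−1·-178/71)/(416/71)=2947/416
back: M3=2947/416
back: M2=-178/71−10/71·2947/416=-729/208
back: M1=-7/5−3/10·-729/208=-145/416
M: M0=0, M1=-145/416, M2=-729/208, M3=2947/416, M4=0
seg 0: a=-4, c=M0/2=0, d=(M1−M0)/(6·2)=-145/4992, b=Δ0−h0·(2M0+M1)/6=2641/1248
seg 1: a=0, c=M1/2=-145/832, d=(M2−M1)/(6·3)=-101/576, b=Δ1−h1·(2M1+M2)/6=1103/624
seg 2: a=-1, c=M2/2=-729/416, d=(M3−M2)/(6·1)=4405/2496, b=Δ2−h2·(2M2+M3)/6=-10015/2496
seg 3: a=-5, c=M3/2=2947/832, d=(M4−M3)/(6·2)=-2947/4992, b=Δ3−h3·(2M3+M4)/6=-1387/624
t_q=11/2 → seg 2, τ=1/2; S=-1+-10015/2496·τ+-729/416·τ²+4405/2496·τ³=-21457/6656

  seg 0: a=-4 b=2641/1248 c=0 d=-145/4992
  seg 1: a=0 b=1103/624 c=-145/832 d=-101/576
  seg 2: a=-1 b=-10015/2496 c=-729/416 d=4405/2496
  seg 3: a=-5 b=-1387/624 c=2947/832 d=-2947/4992
S(11/2) = -21457/6656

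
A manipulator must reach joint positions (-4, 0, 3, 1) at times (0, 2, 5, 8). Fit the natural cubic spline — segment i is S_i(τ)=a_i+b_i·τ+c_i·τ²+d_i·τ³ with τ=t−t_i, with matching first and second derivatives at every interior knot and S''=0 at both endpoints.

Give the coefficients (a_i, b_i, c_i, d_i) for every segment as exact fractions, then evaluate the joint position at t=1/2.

Δ: Δ0=2, Δ1=1, Δ2=-2/3
row 1: diag=10, rhs=-6; c'=3/10, d'=-3/5
row 2: denom=12−3·3/10=111/10; d'=(-10−3·-3/5)/(111/10)=-82/111
back: M2=-82/111
back: M1=-3/5−3/10·-82/111=-14/37
M: M0=0, M1=-14/37, M2=-82/111, M3=0
seg 0: a=-4, c=M0/2=0, d=(M1−M0)/(6·2)=-7/222, b=Δ0−h0·(2M0+M1)/6=236/111
seg 1: a=0, c=M1/2=-7/37, d=(M2−M1)/(6·3)=-20/999, b=Δ1−h1·(2M1+M2)/6=194/111
seg 2: a=3, c=M2/2=-41/111, d=(M3−M2)/(6·3)=41/999, b=Δ2−h2·(2M2+M3)/6=8/111
t_q=1/2 → seg 0, τ=1/2; S=-4+236/111·τ+0·τ²+-7/222·τ³=-1741/592

  seg 0: a=-4 b=236/111 c=0 d=-7/222
  seg 1: a=0 b=194/111 c=-7/37 d=-20/999
  seg 2: a=3 b=8/111 c=-41/111 d=41/999
S(1/2) = -1741/592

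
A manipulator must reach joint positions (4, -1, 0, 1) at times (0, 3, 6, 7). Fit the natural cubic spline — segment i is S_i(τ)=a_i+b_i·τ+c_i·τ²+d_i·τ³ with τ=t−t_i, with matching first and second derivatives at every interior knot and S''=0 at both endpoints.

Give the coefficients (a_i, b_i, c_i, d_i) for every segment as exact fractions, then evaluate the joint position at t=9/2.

Δ: Δ0=-5/3, Δ1=1/3, Δ2=1
row 1: diag=12, rhs=12; c'=1/4, d'=1
row 2: denom=8−3·1/4=29/4; d'=(4−3·1)/(29/4)=4/29
back: M2=4/29
back: M1=1−1/4·4/29=28/29
M: M0=0, M1=28/29, M2=4/29, M3=0
seg 0: a=4, c=M0/2=0, d=(M1−M0)/(6·3)=14/261, b=Δ0−h0·(2M0+M1)/6=-187/87
seg 1: a=-1, c=M1/2=14/29, d=(M2−M1)/(6·3)=-4/87, b=Δ1−h1·(2M1+M2)/6=-61/87
seg 2: a=0, c=M2/2=2/29, d=(M3−M2)/(6·1)=-2/87, b=Δ2−h2·(2M2+M3)/6=83/87
t_q=9/2 → seg 1, τ=3/2; S=-1+-61/87·τ+14/29·τ²+-4/87·τ³=-65/58

  seg 0: a=4 b=-187/87 c=0 d=14/261
  seg 1: a=-1 b=-61/87 c=14/29 d=-4/87
  seg 2: a=0 b=83/87 c=2/29 d=-2/87
S(9/2) = -65/58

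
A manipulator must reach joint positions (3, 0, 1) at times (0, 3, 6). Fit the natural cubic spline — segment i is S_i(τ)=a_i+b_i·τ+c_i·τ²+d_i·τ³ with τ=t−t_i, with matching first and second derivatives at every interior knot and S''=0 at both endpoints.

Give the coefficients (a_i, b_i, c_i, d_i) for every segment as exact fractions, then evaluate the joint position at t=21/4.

Δ: Δ0=-1, Δ1=1/3
row 1: diag=12, rhs=8; c'=1/4, d'=2/3
back: M1=2/3
M: M0=0, M1=2/3, M2=0
seg 0: a=3, c=M0/2=0, d=(M1−M0)/(6·3)=1/27, b=Δ0−h0·(2M0+M1)/6=-4/3
seg 1: a=0, c=M1/2=1/3, d=(M2−M1)/(6·3)=-1/27, b=Δ1−h1·(2M1+M2)/6=-1/3
t_q=21/4 → seg 1, τ=9/4; S=0+-1/3·τ+1/3·τ²+-1/27·τ³=33/64

  seg 0: a=3 b=-4/3 c=0 d=1/27
  seg 1: a=0 b=-1/3 c=1/3 d=-1/27
S(21/4) = 33/64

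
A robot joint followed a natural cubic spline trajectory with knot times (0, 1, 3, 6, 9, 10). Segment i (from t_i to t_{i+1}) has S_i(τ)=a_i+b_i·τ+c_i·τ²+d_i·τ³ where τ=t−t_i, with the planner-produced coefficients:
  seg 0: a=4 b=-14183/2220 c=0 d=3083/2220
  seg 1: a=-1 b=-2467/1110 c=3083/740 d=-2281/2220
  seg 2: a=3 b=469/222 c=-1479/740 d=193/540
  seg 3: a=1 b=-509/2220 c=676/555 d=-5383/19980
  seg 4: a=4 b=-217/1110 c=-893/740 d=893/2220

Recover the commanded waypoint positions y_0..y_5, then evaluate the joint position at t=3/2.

y_0 = S_0(0) = a_0 = 4
y_1 = S_1(0) = a_1 = -1
y_2 = S_2(0) = a_2 = 3
y_3 = S_3(0) = a_3 = 1
y_4 = S_4(0) = a_4 = 4
y_5 = S_4(1) = 3
t_q=3/2 is in segment 1 (τ=1/2); S_1(τ)=-7093/5920

y_0=4 y_1=-1 y_2=3 y_3=1 y_4=4 y_5=3
S(3/2) = -7093/5920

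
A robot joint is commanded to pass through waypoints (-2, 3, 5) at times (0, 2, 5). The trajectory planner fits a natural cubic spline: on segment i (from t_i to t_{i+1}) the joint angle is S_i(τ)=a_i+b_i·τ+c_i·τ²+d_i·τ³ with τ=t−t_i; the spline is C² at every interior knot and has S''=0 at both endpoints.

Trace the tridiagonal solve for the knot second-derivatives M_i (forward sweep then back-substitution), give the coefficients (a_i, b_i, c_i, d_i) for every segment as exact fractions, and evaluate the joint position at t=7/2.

  seg 0: a=-2 b=43/15 c=0 d=-11/120
  seg 1: a=3 b=53/30 c=-11/20 d=11/180
S(7/2) = 739/160

Δ: Δ0=5/2, Δ1=2/3
row 1: diag=10, rhs=-11; c'=3/10, d'=-11/10
back: M1=-11/10
M: M0=0, M1=-11/10, M2=0
seg 0: a=-2, c=M0/2=0, d=(M1−M0)/(6·2)=-11/120, b=Δ0−h0·(2M0+M1)/6=43/15
seg 1: a=3, c=M1/2=-11/20, d=(M2−M1)/(6·3)=11/180, b=Δ1−h1·(2M1+M2)/6=53/30
t_q=7/2 → seg 1, τ=3/2; S=3+53/30·τ+-11/20·τ²+11/180·τ³=739/160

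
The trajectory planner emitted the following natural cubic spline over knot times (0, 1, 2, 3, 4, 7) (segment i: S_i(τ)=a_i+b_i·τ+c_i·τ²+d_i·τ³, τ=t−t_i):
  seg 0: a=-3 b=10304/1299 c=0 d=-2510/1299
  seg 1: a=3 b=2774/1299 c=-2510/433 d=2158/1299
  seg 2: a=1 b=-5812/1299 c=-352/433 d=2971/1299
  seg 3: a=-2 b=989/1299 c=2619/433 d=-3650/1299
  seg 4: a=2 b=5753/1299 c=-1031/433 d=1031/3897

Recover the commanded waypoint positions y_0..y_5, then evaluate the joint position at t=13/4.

y_0 = S_0(0) = a_0 = -3
y_1 = S_1(0) = a_1 = 3
y_2 = S_2(0) = a_2 = 1
y_3 = S_3(0) = a_3 = -2
y_4 = S_4(0) = a_4 = 2
y_5 = S_4(3) = 1
t_q=13/4 is in segment 3 (τ=1/4); S_3(τ)=-20445/13856

y_0=-3 y_1=3 y_2=1 y_3=-2 y_4=2 y_5=1
S(13/4) = -20445/13856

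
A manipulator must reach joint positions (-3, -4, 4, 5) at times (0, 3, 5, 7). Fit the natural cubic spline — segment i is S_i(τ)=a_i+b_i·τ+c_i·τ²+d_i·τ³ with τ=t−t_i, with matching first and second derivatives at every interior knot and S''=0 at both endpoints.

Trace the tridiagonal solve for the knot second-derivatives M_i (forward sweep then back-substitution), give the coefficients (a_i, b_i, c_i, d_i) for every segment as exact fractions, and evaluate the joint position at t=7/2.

Δ: Δ0=-1/3, Δ1=4, Δ2=1/2
row 1: diag=10, rhs=26; c'=1/5, d'=13/5
row 2: denom=8−2·1/5=38/5; d'=(-21−2·13/5)/(38/5)=-131/38
back: M2=-131/38
back: M1=13/5−1/5·-131/38=125/38
M: M0=0, M1=125/38, M2=-131/38, M3=0
seg 0: a=-3, c=M0/2=0, d=(M1−M0)/(6·3)=125/684, b=Δ0−h0·(2M0+M1)/6=-451/228
seg 1: a=-4, c=M1/2=125/76, d=(M2−M1)/(6·2)=-32/57, b=Δ1−h1·(2M1+M2)/6=337/114
seg 2: a=4, c=M2/2=-131/76, d=(M3−M2)/(6·2)=131/456, b=Δ2−h2·(2M2+M3)/6=319/114
t_q=7/2 → seg 1, τ=1/2; S=-4+337/114·τ+125/76·τ²+-32/57·τ³=-663/304

  seg 0: a=-3 b=-451/228 c=0 d=125/684
  seg 1: a=-4 b=337/114 c=125/76 d=-32/57
  seg 2: a=4 b=319/114 c=-131/76 d=131/456
S(7/2) = -663/304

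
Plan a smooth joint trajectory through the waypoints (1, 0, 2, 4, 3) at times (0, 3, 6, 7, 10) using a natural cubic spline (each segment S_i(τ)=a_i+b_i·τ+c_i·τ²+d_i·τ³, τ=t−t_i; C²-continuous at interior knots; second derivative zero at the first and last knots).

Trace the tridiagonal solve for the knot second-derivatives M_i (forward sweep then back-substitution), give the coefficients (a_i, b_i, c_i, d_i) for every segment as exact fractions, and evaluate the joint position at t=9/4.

  seg 0: a=1 b=-25/57 c=0 d=2/171
  seg 1: a=0 b=-7/57 c=2/19 d=1/19
  seg 2: a=2 b=110/57 c=11/19 d=-29/57
  seg 3: a=4 b=89/57 c=-18/19 d=2/19
S(9/4) = 89/608

Δ: Δ0=-1/3, Δ1=2/3, Δ2=2, Δ3=-1/3
row 1: diag=12, rhs=6; c'=1/4, d'=1/2
row 2: denom=8−3·1/4=29/4; d'=(8−3·1/2)/(29/4)=26/29
row 3: denom=8−1·4/29=228/29; d'=(-14−1·26/29)/(228/29)=-36/19
back: M3=-36/19
back: M2=26/29−4/29·-36/19=22/19
back: M1=1/2−1/4·22/19=4/19
M: M0=0, M1=4/19, M2=22/19, M3=-36/19, M4=0
seg 0: a=1, c=M0/2=0, d=(M1−M0)/(6·3)=2/171, b=Δ0−h0·(2M0+M1)/6=-25/57
seg 1: a=0, c=M1/2=2/19, d=(M2−M1)/(6·3)=1/19, b=Δ1−h1·(2M1+M2)/6=-7/57
seg 2: a=2, c=M2/2=11/19, d=(M3−M2)/(6·1)=-29/57, b=Δ2−h2·(2M2+M3)/6=110/57
seg 3: a=4, c=M3/2=-18/19, d=(M4−M3)/(6·3)=2/19, b=Δ3−h3·(2M3+M4)/6=89/57
t_q=9/4 → seg 0, τ=9/4; S=1+-25/57·τ+0·τ²+2/171·τ³=89/608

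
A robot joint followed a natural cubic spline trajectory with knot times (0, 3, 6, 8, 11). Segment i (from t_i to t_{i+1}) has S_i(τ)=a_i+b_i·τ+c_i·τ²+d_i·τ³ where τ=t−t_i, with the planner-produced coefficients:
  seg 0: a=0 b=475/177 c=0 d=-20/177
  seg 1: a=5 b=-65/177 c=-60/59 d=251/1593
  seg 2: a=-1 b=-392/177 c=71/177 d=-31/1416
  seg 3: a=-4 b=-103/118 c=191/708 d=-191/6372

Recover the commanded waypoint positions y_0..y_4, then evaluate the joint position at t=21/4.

y_0 = S_0(0) = a_0 = 0
y_1 = S_1(0) = a_1 = 5
y_2 = S_2(0) = a_2 = -1
y_3 = S_3(0) = a_3 = -4
y_4 = S_3(3) = -5
t_q=21/4 is in segment 1 (τ=9/4); S_1(τ)=3097/3776

y_0=0 y_1=5 y_2=-1 y_3=-4 y_4=-5
S(21/4) = 3097/3776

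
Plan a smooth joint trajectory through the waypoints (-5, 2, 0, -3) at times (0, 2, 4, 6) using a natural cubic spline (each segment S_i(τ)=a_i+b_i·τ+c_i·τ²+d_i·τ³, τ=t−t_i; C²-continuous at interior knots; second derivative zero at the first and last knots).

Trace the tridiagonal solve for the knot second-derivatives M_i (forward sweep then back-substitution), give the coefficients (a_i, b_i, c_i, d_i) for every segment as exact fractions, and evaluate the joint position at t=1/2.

Δ: Δ0=7/2, Δ1=-1, Δ2=-3/2
row 1: diag=8, rhs=-27; c'=1/4, d'=-27/8
row 2: denom=8−2·1/4=15/2; d'=(-3−2·-27/8)/(15/2)=1/2
back: M2=1/2
back: M1=-27/8−1/4·1/2=-7/2
M: M0=0, M1=-7/2, M2=1/2, M3=0
seg 0: a=-5, c=M0/2=0, d=(M1−M0)/(6·2)=-7/24, b=Δ0−h0·(2M0+M1)/6=14/3
seg 1: a=2, c=M1/2=-7/4, d=(M2−M1)/(6·2)=1/3, b=Δ1−h1·(2M1+M2)/6=7/6
seg 2: a=0, c=M2/2=1/4, d=(M3−M2)/(6·2)=-1/24, b=Δ2−h2·(2M2+M3)/6=-11/6
t_q=1/2 → seg 0, τ=1/2; S=-5+14/3·τ+0·τ²+-7/24·τ³=-173/64

  seg 0: a=-5 b=14/3 c=0 d=-7/24
  seg 1: a=2 b=7/6 c=-7/4 d=1/3
  seg 2: a=0 b=-11/6 c=1/4 d=-1/24
S(1/2) = -173/64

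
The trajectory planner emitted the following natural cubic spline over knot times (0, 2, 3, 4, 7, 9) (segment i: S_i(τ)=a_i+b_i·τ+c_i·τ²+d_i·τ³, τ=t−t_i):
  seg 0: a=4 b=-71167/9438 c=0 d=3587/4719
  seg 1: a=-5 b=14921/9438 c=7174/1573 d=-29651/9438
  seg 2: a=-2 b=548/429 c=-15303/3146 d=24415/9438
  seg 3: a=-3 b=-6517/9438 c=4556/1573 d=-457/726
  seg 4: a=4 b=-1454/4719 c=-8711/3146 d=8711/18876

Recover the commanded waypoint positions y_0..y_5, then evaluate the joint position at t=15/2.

y_0 = S_0(0) = a_0 = 4
y_1 = S_1(0) = a_1 = -5
y_2 = S_2(0) = a_2 = -2
y_3 = S_3(0) = a_3 = -3
y_4 = S_4(0) = a_4 = 4
y_5 = S_4(2) = -4
t_q=15/2 is in segment 4 (τ=1/2); S_4(τ)=161649/50336

y_0=4 y_1=-5 y_2=-2 y_3=-3 y_4=4 y_5=-4
S(15/2) = 161649/50336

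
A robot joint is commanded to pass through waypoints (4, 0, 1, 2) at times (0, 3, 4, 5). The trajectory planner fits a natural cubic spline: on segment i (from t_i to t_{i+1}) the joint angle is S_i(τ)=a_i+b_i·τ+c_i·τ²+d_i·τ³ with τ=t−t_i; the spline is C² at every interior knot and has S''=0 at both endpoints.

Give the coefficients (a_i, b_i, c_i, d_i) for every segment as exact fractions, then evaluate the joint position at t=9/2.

Δ: Δ0=-4/3, Δ1=1, Δ2=1
row 1: diag=8, rhs=14; c'=1/8, d'=7/4
row 2: denom=4−1·1/8=31/8; d'=(0−1·7/4)/(31/8)=-14/31
back: M2=-14/31
back: M1=7/4−1/8·-14/31=56/31
M: M0=0, M1=56/31, M2=-14/31, M3=0
seg 0: a=4, c=M0/2=0, d=(M1−M0)/(6·3)=28/279, b=Δ0−h0·(2M0+M1)/6=-208/93
seg 1: a=0, c=M1/2=28/31, d=(M2−M1)/(6·1)=-35/93, b=Δ1−h1·(2M1+M2)/6=44/93
seg 2: a=1, c=M2/2=-7/31, d=(M3−M2)/(6·1)=7/93, b=Δ2−h2·(2M2+M3)/6=107/93
t_q=9/2 → seg 2, τ=1/2; S=1+107/93·τ+-7/31·τ²+7/93·τ³=379/248

  seg 0: a=4 b=-208/93 c=0 d=28/279
  seg 1: a=0 b=44/93 c=28/31 d=-35/93
  seg 2: a=1 b=107/93 c=-7/31 d=7/93
S(9/2) = 379/248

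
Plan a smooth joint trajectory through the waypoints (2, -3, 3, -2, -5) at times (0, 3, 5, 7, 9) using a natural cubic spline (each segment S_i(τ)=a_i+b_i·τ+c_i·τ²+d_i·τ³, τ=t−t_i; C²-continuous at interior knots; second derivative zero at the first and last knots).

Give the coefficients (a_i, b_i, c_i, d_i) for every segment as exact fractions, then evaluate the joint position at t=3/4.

Δ: Δ0=-5/3, Δ1=3, Δ2=-5/2, Δ3=-3/2
row 1: diag=10, rhs=28; c'=1/5, d'=14/5
row 2: denom=8−2·1/5=38/5; d'=(-33−2·14/5)/(38/5)=-193/38
row 3: denom=8−2·5/19=142/19; d'=(6−2·-193/38)/(142/19)=307/142
back: M3=307/142
back: M2=-193/38−5/19·307/142=-401/71
back: M1=14/5−1/5·-401/71=279/71
M: M0=0, M1=279/71, M2=-401/71, M3=307/142, M4=0
seg 0: a=2, c=M0/2=0, d=(M1−M0)/(6·3)=31/142, b=Δ0−h0·(2M0+M1)/6=-1547/426
seg 1: a=-3, c=M1/2=279/142, d=(M2−M1)/(6·2)=-170/213, b=Δ1−h1·(2M1+M2)/6=482/213
seg 2: a=3, c=M2/2=-401/142, d=(M3−M2)/(6·2)=1109/1704, b=Δ2−h2·(2M2+M3)/6=116/213
seg 3: a=-2, c=M3/2=307/284, d=(M4−M3)/(6·2)=-307/1704, b=Δ3−h3·(2M3+M4)/6=-1253/426
t_q=3/4 → seg 0, τ=3/4; S=2+-1547/426·τ+0·τ²+31/142·τ³=-5739/9088

  seg 0: a=2 b=-1547/426 c=0 d=31/142
  seg 1: a=-3 b=482/213 c=279/142 d=-170/213
  seg 2: a=3 b=116/213 c=-401/142 d=1109/1704
  seg 3: a=-2 b=-1253/426 c=307/284 d=-307/1704
S(3/4) = -5739/9088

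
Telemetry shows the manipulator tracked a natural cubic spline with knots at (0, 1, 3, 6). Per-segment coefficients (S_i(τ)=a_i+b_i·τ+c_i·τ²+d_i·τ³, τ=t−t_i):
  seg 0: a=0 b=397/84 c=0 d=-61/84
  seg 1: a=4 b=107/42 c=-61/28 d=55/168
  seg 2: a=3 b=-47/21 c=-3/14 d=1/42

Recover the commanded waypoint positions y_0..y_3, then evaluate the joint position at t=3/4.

y_0=0 y_1=4 y_2=3 y_3=-5
S(3/4) = 829/256

y_0 = S_0(0) = a_0 = 0
y_1 = S_1(0) = a_1 = 4
y_2 = S_2(0) = a_2 = 3
y_3 = S_2(3) = -5
t_q=3/4 is in segment 0 (τ=3/4); S_0(τ)=829/256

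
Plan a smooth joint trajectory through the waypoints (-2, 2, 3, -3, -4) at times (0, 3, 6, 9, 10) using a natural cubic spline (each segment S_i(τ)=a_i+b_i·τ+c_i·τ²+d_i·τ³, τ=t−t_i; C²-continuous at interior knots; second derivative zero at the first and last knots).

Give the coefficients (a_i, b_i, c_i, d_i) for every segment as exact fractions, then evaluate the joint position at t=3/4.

Δ: Δ0=4/3, Δ1=1/3, Δ2=-2, Δ3=-1
row 1: diag=12, rhs=-6; c'=1/4, d'=-1/2
row 2: denom=12−3·1/4=45/4; d'=(-14−3·-1/2)/(45/4)=-10/9
row 3: denom=8−3·4/15=36/5; d'=(6−3·-10/9)/(36/5)=35/27
back: M3=35/27
back: M2=-10/9−4/15·35/27=-118/81
back: M1=-1/2−1/4·-118/81=-11/81
M: M0=0, M1=-11/81, M2=-118/81, M3=35/27, M4=0
seg 0: a=-2, c=M0/2=0, d=(M1−M0)/(6·3)=-11/1458, b=Δ0−h0·(2M0+M1)/6=227/162
seg 1: a=2, c=M1/2=-11/162, d=(M2−M1)/(6·3)=-107/1458, b=Δ1−h1·(2M1+M2)/6=97/81
seg 2: a=3, c=M2/2=-59/81, d=(M3−M2)/(6·3)=223/1458, b=Δ2−h2·(2M2+M3)/6=-193/162
seg 3: a=-3, c=M3/2=35/54, d=(M4−M3)/(6·1)=-35/162, b=Δ3−h3·(2M3+M4)/6=-116/81
t_q=3/4 → seg 0, τ=3/4; S=-2+227/162·τ+0·τ²+-11/1458·τ³=-1097/1152

  seg 0: a=-2 b=227/162 c=0 d=-11/1458
  seg 1: a=2 b=97/81 c=-11/162 d=-107/1458
  seg 2: a=3 b=-193/162 c=-59/81 d=223/1458
  seg 3: a=-3 b=-116/81 c=35/54 d=-35/162
S(3/4) = -1097/1152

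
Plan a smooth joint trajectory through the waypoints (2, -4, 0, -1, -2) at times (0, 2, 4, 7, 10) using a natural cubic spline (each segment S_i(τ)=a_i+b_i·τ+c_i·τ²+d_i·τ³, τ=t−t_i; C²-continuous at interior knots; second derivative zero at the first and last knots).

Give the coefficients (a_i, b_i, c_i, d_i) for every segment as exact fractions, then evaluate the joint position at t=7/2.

Δ: Δ0=-3, Δ1=2, Δ2=-1/3, Δ3=-1/3
row 1: diag=8, rhs=30; c'=1/4, d'=15/4
row 2: denom=10−2·1/4=19/2; d'=(-14−2·15/4)/(19/2)=-43/19
row 3: denom=12−3·6/19=210/19; d'=(0−3·-43/19)/(210/19)=43/70
back: M3=43/70
back: M2=-43/19−6/19·43/70=-86/35
back: M1=15/4−1/4·-86/35=611/140
M: M0=0, M1=611/140, M2=-86/35, M3=43/70, M4=0
seg 0: a=2, c=M0/2=0, d=(M1−M0)/(6·2)=611/1680, b=Δ0−h0·(2M0+M1)/6=-1871/420
seg 1: a=-4, c=M1/2=611/280, d=(M2−M1)/(6·2)=-191/336, b=Δ1−h1·(2M1+M2)/6=-19/210
seg 2: a=0, c=M2/2=-43/35, d=(M3−M2)/(6·3)=43/252, b=Δ2−h2·(2M2+M3)/6=109/60
seg 3: a=-1, c=M3/2=43/140, d=(M4−M3)/(6·3)=-43/1260, b=Δ3−h3·(2M3+M4)/6=-199/210
t_q=7/2 → seg 1, τ=3/2; S=-4+-19/210·τ+611/280·τ²+-191/336·τ³=-5127/4480

  seg 0: a=2 b=-1871/420 c=0 d=611/1680
  seg 1: a=-4 b=-19/210 c=611/280 d=-191/336
  seg 2: a=0 b=109/60 c=-43/35 d=43/252
  seg 3: a=-1 b=-199/210 c=43/140 d=-43/1260
S(7/2) = -5127/4480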